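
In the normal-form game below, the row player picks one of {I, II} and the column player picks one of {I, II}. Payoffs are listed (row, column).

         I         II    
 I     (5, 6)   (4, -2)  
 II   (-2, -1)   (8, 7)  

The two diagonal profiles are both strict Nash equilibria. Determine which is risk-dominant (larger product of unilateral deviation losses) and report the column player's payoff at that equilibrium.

At both I: the row player loses 5 − (-2) = 7 by deviating; the column player loses 6 − (-2) = 8. Product = 7·8 = 56.
At both II: the row player loses 8 − 4 = 4 by deviating; the column player loses 7 − (-1) = 8. Product = 4·8 = 32.
56 > 32, so both I is risk-dominant. The column player's payoff there is 6.

6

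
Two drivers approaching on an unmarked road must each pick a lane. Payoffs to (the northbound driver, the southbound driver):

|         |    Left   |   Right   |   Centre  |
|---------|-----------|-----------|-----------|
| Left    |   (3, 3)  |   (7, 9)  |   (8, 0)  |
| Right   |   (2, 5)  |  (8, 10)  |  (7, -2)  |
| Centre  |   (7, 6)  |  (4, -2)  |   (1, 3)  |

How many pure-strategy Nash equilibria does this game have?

Both Right: the northbound driver gets 8 (best alternative 7); the southbound driver gets 10 (best alternative 5). Neither deviates — NE.
(Centre, Left): the northbound driver gets 7 (best alternative 3); the southbound driver gets 6 (best alternative 3). Neither deviates — NE.
Both Centre is not a NE: the northbound driver would switch to Left (8 > 1).
No other cell survives both best-response checks, so there are 2 pure NE.

2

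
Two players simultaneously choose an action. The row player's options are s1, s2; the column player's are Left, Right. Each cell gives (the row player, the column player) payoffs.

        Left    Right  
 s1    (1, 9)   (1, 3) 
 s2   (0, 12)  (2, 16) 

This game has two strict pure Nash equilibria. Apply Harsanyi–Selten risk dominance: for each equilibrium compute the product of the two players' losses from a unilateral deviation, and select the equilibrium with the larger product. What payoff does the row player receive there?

At (s1, Left): the row player loses 1 − 0 = 1 by deviating; the column player loses 9 − 3 = 6. Product = 1·6 = 6.
At (s2, Right): the row player loses 2 − 1 = 1 by deviating; the column player loses 16 − 12 = 4. Product = 1·4 = 4.
6 > 4, so (s1, Left) is risk-dominant. The row player's payoff there is 1.

1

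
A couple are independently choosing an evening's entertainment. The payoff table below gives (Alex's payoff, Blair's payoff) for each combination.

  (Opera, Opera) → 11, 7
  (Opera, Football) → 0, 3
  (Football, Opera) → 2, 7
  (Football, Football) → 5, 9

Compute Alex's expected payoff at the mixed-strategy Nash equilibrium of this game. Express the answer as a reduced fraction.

Blair mixes with probability q on Opera, chosen so Alex is indifferent: 11q + 0(1−q) = 2q + 5(1−q) gives q = 5/14.
Alex's expected payoff (from either row, since indifferent) is 11·5/14 + 0·9/14 = 55/14.

55/14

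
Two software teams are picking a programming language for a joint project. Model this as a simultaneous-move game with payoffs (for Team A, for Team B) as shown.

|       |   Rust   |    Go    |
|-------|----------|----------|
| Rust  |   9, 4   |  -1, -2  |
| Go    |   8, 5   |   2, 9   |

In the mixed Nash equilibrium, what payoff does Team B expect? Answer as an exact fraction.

Team A mixes with probability p on Rust, chosen so Team B is indifferent: 4p + 5(1−p) = (-2)p + 9(1−p) gives p = 2/5.
Team B's expected payoff is 4·2/5 + 5·3/5 = 23/5.

23/5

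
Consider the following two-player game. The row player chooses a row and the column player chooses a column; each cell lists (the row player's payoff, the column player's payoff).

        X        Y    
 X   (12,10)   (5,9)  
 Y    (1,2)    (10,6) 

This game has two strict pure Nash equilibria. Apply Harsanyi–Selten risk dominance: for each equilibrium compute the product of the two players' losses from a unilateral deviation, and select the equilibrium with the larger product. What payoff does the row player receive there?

At both X: the row player loses 12 − 1 = 11 by deviating; the column player loses 10 − 9 = 1. Product = 11·1 = 11.
At both Y: the row player loses 10 − 5 = 5 by deviating; the column player loses 6 − 2 = 4. Product = 5·4 = 20.
20 > 11, so both Y is risk-dominant. The row player's payoff there is 10.

10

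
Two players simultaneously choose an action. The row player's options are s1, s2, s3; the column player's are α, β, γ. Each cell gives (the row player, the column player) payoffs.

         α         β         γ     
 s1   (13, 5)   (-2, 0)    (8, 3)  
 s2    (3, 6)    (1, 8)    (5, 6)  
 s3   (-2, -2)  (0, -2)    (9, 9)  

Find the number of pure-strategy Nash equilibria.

3

(s1, α): the row player gets 13 (best alternative 3); the column player gets 5 (best alternative 3). Neither deviates — NE.
(s2, β): the row player gets 1 (best alternative 0); the column player gets 8 (best alternative 6). Neither deviates — NE.
(s3, γ): the row player gets 9 (best alternative 8); the column player gets 9 (best alternative -2). Neither deviates — NE.
(s1, γ) is not a NE: the row player would switch to s3 (9 > 8).
No other cell survives both best-response checks, so there are 3 pure NE.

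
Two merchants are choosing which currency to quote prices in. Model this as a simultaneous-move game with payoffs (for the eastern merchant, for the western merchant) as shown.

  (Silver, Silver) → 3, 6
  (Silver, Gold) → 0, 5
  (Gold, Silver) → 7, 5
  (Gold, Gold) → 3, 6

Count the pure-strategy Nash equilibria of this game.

Both Gold: the eastern merchant gets 3 (best alternative 0); the western merchant gets 6 (best alternative 5). Neither deviates — NE.
Both Silver is not a NE: the eastern merchant would switch to Gold (7 > 3).
No other cell survives both best-response checks, so there is 1 pure NE.

1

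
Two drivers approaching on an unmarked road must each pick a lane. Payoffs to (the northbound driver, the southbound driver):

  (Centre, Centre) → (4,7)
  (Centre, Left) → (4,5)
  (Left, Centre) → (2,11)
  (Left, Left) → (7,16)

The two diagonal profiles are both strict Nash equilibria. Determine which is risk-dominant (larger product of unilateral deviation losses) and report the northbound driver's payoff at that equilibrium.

7

At both Centre: the northbound driver loses 4 − 2 = 2 by deviating; the southbound driver loses 7 − 5 = 2. Product = 2·2 = 4.
At both Left: the northbound driver loses 7 − 4 = 3 by deviating; the southbound driver loses 16 − 11 = 5. Product = 3·5 = 15.
15 > 4, so both Left is risk-dominant. The northbound driver's payoff there is 7.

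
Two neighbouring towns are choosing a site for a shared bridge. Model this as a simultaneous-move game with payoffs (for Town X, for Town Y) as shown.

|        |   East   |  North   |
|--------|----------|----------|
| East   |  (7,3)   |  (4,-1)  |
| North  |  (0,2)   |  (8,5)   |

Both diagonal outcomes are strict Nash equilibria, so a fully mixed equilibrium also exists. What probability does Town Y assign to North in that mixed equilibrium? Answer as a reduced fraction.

Town Y's mix q on East must make Town X indifferent between East and North.
Town X's payoff from East: 7q + 4(1−q). From North: 0q + 8(1−q).
Set equal: 7q = 4(1−q) → q = 4/11.
Probability on North is 1 − 4/11 = 7/11.

7/11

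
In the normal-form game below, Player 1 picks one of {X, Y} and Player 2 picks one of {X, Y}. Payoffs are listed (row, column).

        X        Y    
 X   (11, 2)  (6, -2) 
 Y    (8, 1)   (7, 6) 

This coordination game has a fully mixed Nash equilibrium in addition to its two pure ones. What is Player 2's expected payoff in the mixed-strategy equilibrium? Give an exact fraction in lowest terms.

14/9

Player 1 mixes with probability p on X, chosen so Player 2 is indifferent: 2p + 1(1−p) = (-2)p + 6(1−p) gives p = 5/9.
Player 2's expected payoff is 2·5/9 + 1·4/9 = 14/9.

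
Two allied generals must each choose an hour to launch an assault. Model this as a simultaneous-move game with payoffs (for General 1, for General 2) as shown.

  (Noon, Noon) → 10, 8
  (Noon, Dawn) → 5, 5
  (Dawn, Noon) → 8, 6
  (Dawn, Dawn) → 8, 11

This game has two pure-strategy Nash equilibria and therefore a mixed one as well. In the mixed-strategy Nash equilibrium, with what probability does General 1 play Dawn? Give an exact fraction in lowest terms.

General 1's mix p on Noon must make General 2 indifferent between Noon and Dawn.
General 2's payoff from Noon: 8p + 6(1−p). From Dawn: 5p + 11(1−p).
Set equal: 3p = 5(1−p) → p = 5/8.
Probability on Dawn is 1 − 5/8 = 3/8.

3/8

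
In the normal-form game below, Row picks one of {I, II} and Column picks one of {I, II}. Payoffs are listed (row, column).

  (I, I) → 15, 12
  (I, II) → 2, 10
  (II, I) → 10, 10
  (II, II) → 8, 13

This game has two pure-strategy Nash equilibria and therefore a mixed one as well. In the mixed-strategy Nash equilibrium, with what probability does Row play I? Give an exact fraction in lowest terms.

Row's mix p on I must make Column indifferent between I and II.
Column's payoff from I: 12p + 10(1−p). From II: 10p + 13(1−p).
Set equal: 2p = 3(1−p) → p = 3/5.

3/5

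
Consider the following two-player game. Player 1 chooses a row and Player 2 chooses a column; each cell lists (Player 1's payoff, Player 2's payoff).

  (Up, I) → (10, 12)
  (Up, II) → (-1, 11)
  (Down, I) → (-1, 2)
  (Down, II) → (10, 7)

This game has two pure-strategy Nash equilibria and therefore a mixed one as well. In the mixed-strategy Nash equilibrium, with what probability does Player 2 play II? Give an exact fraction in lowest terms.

1/2

Player 2's mix q on I must make Player 1 indifferent between Up and Down.
Player 1's payoff from Up: 10q + (-1)(1−q). From Down: (-1)q + 10(1−q).
Set equal: 11q = 11(1−q) → q = 11/22 = 1/2.
Probability on II is 1 − 1/2 = 1/2.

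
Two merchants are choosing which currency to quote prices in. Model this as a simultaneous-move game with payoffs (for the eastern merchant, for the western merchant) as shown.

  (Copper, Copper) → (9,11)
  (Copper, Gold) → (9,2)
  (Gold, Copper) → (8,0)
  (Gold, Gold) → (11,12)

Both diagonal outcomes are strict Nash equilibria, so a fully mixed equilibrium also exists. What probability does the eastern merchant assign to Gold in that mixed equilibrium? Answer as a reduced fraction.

3/7

The eastern merchant's mix p on Copper must make the western merchant indifferent between Copper and Gold.
The western merchant's payoff from Copper: 11p + 0(1−p). From Gold: 2p + 12(1−p).
Set equal: 9p = 12(1−p) → p = 12/21 = 4/7.
Probability on Gold is 1 − 4/7 = 3/7.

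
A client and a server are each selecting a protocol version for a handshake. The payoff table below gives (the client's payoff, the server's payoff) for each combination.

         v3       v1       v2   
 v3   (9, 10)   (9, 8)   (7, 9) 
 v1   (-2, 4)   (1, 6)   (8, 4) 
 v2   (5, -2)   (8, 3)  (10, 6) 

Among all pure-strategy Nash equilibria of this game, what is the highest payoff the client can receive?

10

Both v3 is a pure NE (the client: 9 ≥ 5; the server: 10 ≥ 9). The client gets 9.
Both v2 is a pure NE (the client: 10 ≥ 8; the server: 6 ≥ 3). The client gets 10.
Every other cell has a profitable deviation for at least one player. Highest of {9, 10} is 10.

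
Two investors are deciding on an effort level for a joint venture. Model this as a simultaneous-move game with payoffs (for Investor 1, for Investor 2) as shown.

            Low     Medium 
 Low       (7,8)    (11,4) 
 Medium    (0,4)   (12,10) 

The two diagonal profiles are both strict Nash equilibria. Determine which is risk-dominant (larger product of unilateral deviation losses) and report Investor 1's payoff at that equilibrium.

7

At both Low: Investor 1 loses 7 − 0 = 7 by deviating; Investor 2 loses 8 − 4 = 4. Product = 7·4 = 28.
At both Medium: Investor 1 loses 12 − 11 = 1 by deviating; Investor 2 loses 10 − 4 = 6. Product = 1·6 = 6.
28 > 6, so both Low is risk-dominant. Investor 1's payoff there is 7.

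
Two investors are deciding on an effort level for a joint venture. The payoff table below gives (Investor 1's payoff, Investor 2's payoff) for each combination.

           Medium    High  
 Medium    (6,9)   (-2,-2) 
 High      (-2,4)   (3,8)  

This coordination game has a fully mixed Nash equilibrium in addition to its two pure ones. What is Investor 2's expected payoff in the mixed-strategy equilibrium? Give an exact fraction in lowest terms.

16/3

Investor 1 mixes with probability p on Medium, chosen so Investor 2 is indifferent: 9p + 4(1−p) = (-2)p + 8(1−p) gives p = 4/15.
Investor 2's expected payoff is 9·4/15 + 4·11/15 = 16/3.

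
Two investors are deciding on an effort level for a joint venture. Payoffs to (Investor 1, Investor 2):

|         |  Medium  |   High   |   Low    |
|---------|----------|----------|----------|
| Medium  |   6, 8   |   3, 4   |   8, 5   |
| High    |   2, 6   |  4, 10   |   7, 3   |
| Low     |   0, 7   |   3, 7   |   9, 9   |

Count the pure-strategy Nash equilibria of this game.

Both Medium: Investor 1 gets 6 (best alternative 2); Investor 2 gets 8 (best alternative 5). Neither deviates — NE.
Both High: Investor 1 gets 4 (best alternative 3); Investor 2 gets 10 (best alternative 6). Neither deviates — NE.
Both Low: Investor 1 gets 9 (best alternative 8); Investor 2 gets 9 (best alternative 7). Neither deviates — NE.
(Low, High) is not a NE: Investor 1 would switch to High (4 > 3).
No other cell survives both best-response checks, so there are 3 pure NE.

3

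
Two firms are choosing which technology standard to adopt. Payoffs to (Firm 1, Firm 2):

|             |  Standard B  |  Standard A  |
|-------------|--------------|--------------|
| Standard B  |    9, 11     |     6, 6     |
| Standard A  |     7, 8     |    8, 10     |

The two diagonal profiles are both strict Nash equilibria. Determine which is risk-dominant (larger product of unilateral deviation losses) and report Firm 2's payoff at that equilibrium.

11

At both Standard B: Firm 1 loses 9 − 7 = 2 by deviating; Firm 2 loses 11 − 6 = 5. Product = 2·5 = 10.
At both Standard A: Firm 1 loses 8 − 6 = 2 by deviating; Firm 2 loses 10 − 8 = 2. Product = 2·2 = 4.
10 > 4, so both Standard B is risk-dominant. Firm 2's payoff there is 11.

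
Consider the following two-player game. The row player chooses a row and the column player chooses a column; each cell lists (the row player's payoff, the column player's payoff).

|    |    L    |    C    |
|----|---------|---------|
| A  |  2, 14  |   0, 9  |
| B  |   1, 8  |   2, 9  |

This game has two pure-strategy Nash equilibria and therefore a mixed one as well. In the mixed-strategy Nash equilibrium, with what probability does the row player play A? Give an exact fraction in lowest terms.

The row player's mix p on A must make the column player indifferent between L and C.
The column player's payoff from L: 14p + 8(1−p). From C: 9p + 9(1−p).
Set equal: 5p = 1(1−p) → p = 1/6.

1/6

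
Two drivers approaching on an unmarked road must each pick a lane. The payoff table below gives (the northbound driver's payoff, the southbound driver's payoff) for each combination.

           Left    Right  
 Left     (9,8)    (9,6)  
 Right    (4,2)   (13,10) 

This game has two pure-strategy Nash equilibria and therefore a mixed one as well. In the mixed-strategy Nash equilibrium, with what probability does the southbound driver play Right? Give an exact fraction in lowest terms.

5/9

The southbound driver's mix q on Left must make the northbound driver indifferent between Left and Right.
The northbound driver's payoff from Left: 9q + 9(1−q). From Right: 4q + 13(1−q).
Set equal: 5q = 4(1−q) → q = 4/9.
Probability on Right is 1 − 4/9 = 5/9.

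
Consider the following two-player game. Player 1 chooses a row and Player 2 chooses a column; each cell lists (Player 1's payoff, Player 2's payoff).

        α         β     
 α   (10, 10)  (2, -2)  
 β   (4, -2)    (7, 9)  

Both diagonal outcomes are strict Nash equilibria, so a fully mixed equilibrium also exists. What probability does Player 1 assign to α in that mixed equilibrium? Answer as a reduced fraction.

Player 1's mix p on α must make Player 2 indifferent between α and β.
Player 2's payoff from α: 10p + (-2)(1−p). From β: (-2)p + 9(1−p).
Set equal: 12p = 11(1−p) → p = 11/23.

11/23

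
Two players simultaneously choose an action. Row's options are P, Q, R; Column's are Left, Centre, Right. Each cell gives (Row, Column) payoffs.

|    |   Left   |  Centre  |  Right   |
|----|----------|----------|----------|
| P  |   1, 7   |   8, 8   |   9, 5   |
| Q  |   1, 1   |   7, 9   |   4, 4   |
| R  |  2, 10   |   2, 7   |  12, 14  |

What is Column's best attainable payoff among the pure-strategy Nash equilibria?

(P, Centre) is a pure NE (Row: 8 ≥ 7; Column: 8 ≥ 7). Column gets 8.
(R, Right) is a pure NE (Row: 12 ≥ 9; Column: 14 ≥ 10). Column gets 14.
Every other cell has a profitable deviation for at least one player. Highest of {8, 14} is 14.

14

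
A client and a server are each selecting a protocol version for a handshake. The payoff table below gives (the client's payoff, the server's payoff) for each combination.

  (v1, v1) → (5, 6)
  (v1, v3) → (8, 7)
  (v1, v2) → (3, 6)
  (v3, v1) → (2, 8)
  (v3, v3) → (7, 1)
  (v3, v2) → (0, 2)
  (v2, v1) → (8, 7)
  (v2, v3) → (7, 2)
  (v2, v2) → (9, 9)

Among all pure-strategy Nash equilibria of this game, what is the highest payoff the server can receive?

(v1, v3) is a pure NE (the client: 8 ≥ 7; the server: 7 ≥ 6). The server gets 7.
Both v2 is a pure NE (the client: 9 ≥ 3; the server: 9 ≥ 7). The server gets 9.
Every other cell has a profitable deviation for at least one player. Highest of {7, 9} is 9.

9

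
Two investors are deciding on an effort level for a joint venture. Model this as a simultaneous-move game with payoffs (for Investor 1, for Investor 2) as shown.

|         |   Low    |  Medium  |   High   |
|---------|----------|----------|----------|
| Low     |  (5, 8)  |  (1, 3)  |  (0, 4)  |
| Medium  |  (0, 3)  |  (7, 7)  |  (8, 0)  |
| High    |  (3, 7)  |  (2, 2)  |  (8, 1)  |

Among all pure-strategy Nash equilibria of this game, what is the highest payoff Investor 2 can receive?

8

Both Low is a pure NE (Investor 1: 5 ≥ 3; Investor 2: 8 ≥ 4). Investor 2 gets 8.
Both Medium is a pure NE (Investor 1: 7 ≥ 2; Investor 2: 7 ≥ 3). Investor 2 gets 7.
Every other cell has a profitable deviation for at least one player. Highest of {8, 7} is 8.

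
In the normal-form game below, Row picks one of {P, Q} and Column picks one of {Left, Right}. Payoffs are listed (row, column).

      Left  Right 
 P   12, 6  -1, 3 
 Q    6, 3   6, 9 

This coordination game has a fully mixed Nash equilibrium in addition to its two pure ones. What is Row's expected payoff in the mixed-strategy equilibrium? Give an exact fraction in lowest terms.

Column mixes with probability q on Left, chosen so Row is indifferent: 12q + (-1)(1−q) = 6q + 6(1−q) gives q = 7/13.
Row's expected payoff (from either row, since indifferent) is 12·7/13 + (-1)·6/13 = 6.

6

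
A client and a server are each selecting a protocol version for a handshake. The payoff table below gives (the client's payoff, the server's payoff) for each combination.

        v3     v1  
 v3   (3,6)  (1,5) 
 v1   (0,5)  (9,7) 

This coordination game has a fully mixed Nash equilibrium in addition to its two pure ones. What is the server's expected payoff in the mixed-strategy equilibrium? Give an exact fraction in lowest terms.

17/3

The client mixes with probability p on v3, chosen so the server is indifferent: 6p + 5(1−p) = 5p + 7(1−p) gives p = 2/3.
The server's expected payoff is 6·2/3 + 5·1/3 = 17/3.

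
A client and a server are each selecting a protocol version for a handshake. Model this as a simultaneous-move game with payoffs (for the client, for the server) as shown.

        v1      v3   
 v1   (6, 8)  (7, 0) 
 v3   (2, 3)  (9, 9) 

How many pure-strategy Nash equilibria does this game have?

Both v1: the client gets 6 (best alternative 2); the server gets 8 (best alternative 0). Neither deviates — NE.
Both v3: the client gets 9 (best alternative 7); the server gets 9 (best alternative 3). Neither deviates — NE.
(v3, v1) is not a NE: the client would switch to v1 (6 > 2).
No other cell survives both best-response checks, so there are 2 pure NE.

2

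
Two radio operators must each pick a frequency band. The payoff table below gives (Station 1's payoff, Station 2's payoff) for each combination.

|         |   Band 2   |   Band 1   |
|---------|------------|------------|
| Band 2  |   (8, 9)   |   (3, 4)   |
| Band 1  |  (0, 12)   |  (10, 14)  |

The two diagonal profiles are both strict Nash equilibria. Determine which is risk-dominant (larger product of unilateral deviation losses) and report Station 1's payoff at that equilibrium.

8

At both Band 2: Station 1 loses 8 − 0 = 8 by deviating; Station 2 loses 9 − 4 = 5. Product = 8·5 = 40.
At both Band 1: Station 1 loses 10 − 3 = 7 by deviating; Station 2 loses 14 − 12 = 2. Product = 7·2 = 14.
40 > 14, so both Band 2 is risk-dominant. Station 1's payoff there is 8.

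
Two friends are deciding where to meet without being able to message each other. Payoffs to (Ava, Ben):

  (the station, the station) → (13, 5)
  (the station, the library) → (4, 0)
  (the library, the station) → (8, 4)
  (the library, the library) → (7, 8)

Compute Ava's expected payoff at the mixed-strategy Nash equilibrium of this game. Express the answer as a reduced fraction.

59/8

Ben mixes with probability q on the station, chosen so Ava is indifferent: 13q + 4(1−q) = 8q + 7(1−q) gives q = 3/8.
Ava's expected payoff (from either row, since indifferent) is 13·3/8 + 4·5/8 = 59/8.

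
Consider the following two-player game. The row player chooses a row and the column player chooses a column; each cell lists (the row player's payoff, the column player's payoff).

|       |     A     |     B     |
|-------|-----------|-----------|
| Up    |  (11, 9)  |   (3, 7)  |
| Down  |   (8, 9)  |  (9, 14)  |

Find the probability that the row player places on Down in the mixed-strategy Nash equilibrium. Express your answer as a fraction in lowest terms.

2/7

The row player's mix p on Up must make the column player indifferent between A and B.
The column player's payoff from A: 9p + 9(1−p). From B: 7p + 14(1−p).
Set equal: 2p = 5(1−p) → p = 5/7.
Probability on Down is 1 − 5/7 = 2/7.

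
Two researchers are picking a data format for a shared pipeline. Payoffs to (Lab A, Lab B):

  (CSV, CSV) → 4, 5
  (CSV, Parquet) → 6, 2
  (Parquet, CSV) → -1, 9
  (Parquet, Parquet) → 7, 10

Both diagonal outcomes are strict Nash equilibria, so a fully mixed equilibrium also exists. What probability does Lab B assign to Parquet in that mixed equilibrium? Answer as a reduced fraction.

Lab B's mix q on CSV must make Lab A indifferent between CSV and Parquet.
Lab A's payoff from CSV: 4q + 6(1−q). From Parquet: (-1)q + 7(1−q).
Set equal: 5q = 1(1−q) → q = 1/6.
Probability on Parquet is 1 − 1/6 = 5/6.

5/6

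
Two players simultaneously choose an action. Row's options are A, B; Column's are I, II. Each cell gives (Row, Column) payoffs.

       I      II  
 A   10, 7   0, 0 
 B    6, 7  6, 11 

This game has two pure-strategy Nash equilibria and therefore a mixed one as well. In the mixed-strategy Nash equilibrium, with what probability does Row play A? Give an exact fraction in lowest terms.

4/11

Row's mix p on A must make Column indifferent between I and II.
Column's payoff from I: 7p + 7(1−p). From II: 0p + 11(1−p).
Set equal: 7p = 4(1−p) → p = 4/11.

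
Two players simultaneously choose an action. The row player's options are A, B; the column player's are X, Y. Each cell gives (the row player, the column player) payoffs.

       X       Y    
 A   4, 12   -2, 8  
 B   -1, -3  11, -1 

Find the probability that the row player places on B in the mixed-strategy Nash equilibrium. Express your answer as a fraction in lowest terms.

The row player's mix p on A must make the column player indifferent between X and Y.
The column player's payoff from X: 12p + (-3)(1−p). From Y: 8p + (-1)(1−p).
Set equal: 4p = 2(1−p) → p = 2/6 = 1/3.
Probability on B is 1 − 1/3 = 2/3.

2/3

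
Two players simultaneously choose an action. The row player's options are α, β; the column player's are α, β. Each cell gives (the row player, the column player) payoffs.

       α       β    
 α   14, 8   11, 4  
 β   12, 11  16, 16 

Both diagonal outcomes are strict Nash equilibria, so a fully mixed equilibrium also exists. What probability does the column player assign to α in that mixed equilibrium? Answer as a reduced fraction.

The column player's mix q on α must make the row player indifferent between α and β.
The row player's payoff from α: 14q + 11(1−q). From β: 12q + 16(1−q).
Set equal: 2q = 5(1−q) → q = 5/7.

5/7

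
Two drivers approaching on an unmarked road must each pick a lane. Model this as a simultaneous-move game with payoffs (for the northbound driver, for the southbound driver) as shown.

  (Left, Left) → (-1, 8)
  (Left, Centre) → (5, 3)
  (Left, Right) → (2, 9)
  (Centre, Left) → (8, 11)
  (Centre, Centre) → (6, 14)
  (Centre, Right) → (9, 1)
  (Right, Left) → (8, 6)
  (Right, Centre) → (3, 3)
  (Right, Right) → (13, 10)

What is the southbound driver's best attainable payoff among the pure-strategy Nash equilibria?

14

Both Centre is a pure NE (the northbound driver: 6 ≥ 5; the southbound driver: 14 ≥ 11). The southbound driver gets 14.
Both Right is a pure NE (the northbound driver: 13 ≥ 9; the southbound driver: 10 ≥ 6). The southbound driver gets 10.
Every other cell has a profitable deviation for at least one player. Highest of {14, 10} is 14.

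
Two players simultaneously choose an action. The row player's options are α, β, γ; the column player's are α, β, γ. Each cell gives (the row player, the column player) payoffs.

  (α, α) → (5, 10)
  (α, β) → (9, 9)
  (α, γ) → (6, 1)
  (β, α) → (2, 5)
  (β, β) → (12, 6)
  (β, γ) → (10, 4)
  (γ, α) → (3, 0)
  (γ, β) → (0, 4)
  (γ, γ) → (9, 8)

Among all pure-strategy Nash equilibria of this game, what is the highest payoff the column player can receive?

10

Both α is a pure NE (the row player: 5 ≥ 3; the column player: 10 ≥ 9). The column player gets 10.
Both β is a pure NE (the row player: 12 ≥ 9; the column player: 6 ≥ 5). The column player gets 6.
Every other cell has a profitable deviation for at least one player. Highest of {10, 6} is 10.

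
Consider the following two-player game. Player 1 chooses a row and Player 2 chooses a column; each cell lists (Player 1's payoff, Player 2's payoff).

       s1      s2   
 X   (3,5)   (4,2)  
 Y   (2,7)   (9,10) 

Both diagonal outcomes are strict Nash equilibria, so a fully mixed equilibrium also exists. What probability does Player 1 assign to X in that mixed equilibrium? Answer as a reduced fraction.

Player 1's mix p on X must make Player 2 indifferent between s1 and s2.
Player 2's payoff from s1: 5p + 7(1−p). From s2: 2p + 10(1−p).
Set equal: 3p = 3(1−p) → p = 3/6 = 1/2.

1/2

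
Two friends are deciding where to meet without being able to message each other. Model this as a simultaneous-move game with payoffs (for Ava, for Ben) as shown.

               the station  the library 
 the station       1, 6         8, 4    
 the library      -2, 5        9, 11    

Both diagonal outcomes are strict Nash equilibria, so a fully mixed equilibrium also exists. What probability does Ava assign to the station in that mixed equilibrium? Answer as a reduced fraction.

Ava's mix p on the station must make Ben indifferent between the station and the library.
Ben's payoff from the station: 6p + 5(1−p). From the library: 4p + 11(1−p).
Set equal: 2p = 6(1−p) → p = 6/8 = 3/4.

3/4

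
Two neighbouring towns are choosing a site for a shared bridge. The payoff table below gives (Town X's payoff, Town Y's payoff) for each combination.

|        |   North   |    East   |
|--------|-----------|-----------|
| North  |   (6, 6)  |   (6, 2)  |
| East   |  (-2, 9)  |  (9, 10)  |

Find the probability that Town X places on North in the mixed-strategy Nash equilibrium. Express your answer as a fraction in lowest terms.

1/5

Town X's mix p on North must make Town Y indifferent between North and East.
Town Y's payoff from North: 6p + 9(1−p). From East: 2p + 10(1−p).
Set equal: 4p = 1(1−p) → p = 1/5.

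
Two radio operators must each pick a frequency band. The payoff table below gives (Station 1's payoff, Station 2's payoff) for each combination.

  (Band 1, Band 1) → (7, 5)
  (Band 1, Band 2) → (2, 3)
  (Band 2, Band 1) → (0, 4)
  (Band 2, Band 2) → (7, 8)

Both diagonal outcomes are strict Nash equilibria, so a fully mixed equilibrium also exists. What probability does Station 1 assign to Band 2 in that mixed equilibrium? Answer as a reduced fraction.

1/3

Station 1's mix p on Band 1 must make Station 2 indifferent between Band 1 and Band 2.
Station 2's payoff from Band 1: 5p + 4(1−p). From Band 2: 3p + 8(1−p).
Set equal: 2p = 4(1−p) → p = 4/6 = 2/3.
Probability on Band 2 is 1 − 2/3 = 1/3.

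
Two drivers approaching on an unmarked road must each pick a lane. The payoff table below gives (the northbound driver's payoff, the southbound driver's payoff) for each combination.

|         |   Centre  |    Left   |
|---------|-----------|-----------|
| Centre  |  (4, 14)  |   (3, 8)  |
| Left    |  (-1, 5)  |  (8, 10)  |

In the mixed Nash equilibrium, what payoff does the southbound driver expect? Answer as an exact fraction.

The northbound driver mixes with probability p on Centre, chosen so the southbound driver is indifferent: 14p + 5(1−p) = 8p + 10(1−p) gives p = 5/11.
The southbound driver's expected payoff is 14·5/11 + 5·6/11 = 100/11.

100/11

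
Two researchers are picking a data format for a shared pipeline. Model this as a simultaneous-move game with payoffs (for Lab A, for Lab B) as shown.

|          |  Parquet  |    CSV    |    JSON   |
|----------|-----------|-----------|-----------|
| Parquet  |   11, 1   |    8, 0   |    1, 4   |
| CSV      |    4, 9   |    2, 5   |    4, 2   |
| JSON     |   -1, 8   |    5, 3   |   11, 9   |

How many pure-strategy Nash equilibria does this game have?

1

Both JSON: Lab A gets 11 (best alternative 4); Lab B gets 9 (best alternative 8). Neither deviates — NE.
Both Parquet is not a NE: Lab B would switch to JSON (4 > 1).
No other cell survives both best-response checks, so there is 1 pure NE.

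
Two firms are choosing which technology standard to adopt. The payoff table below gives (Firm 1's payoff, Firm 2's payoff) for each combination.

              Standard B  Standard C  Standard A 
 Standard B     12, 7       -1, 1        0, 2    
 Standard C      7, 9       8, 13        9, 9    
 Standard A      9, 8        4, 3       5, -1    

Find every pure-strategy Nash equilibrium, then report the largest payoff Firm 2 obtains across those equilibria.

Both Standard B is a pure NE (Firm 1: 12 ≥ 9; Firm 2: 7 ≥ 2). Firm 2 gets 7.
Both Standard C is a pure NE (Firm 1: 8 ≥ 4; Firm 2: 13 ≥ 9). Firm 2 gets 13.
Every other cell has a profitable deviation for at least one player. Highest of {7, 13} is 13.

13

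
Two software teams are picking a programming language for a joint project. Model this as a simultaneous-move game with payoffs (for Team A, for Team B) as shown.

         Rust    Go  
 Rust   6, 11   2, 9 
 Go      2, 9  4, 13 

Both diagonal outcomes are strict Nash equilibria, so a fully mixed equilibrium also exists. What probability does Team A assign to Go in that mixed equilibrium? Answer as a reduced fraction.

1/3

Team A's mix p on Rust must make Team B indifferent between Rust and Go.
Team B's payoff from Rust: 11p + 9(1−p). From Go: 9p + 13(1−p).
Set equal: 2p = 4(1−p) → p = 4/6 = 2/3.
Probability on Go is 1 − 2/3 = 1/3.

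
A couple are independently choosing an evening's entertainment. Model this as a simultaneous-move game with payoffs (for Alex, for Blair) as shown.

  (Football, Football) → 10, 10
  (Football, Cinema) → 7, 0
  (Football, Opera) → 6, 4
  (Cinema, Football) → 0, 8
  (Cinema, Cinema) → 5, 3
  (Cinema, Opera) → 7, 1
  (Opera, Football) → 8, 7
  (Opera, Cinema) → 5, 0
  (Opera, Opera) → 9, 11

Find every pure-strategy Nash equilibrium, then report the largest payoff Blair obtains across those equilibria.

Both Football is a pure NE (Alex: 10 ≥ 8; Blair: 10 ≥ 4). Blair gets 10.
Both Opera is a pure NE (Alex: 9 ≥ 7; Blair: 11 ≥ 7). Blair gets 11.
Every other cell has a profitable deviation for at least one player. Highest of {10, 11} is 11.

11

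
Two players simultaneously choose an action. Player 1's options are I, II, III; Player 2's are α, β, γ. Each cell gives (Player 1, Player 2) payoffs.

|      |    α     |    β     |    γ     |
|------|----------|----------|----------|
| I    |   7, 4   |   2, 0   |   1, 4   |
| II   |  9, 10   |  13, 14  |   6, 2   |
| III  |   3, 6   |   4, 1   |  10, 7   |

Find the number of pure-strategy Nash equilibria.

(II, β): Player 1 gets 13 (best alternative 4); Player 2 gets 14 (best alternative 10). Neither deviates — NE.
(III, γ): Player 1 gets 10 (best alternative 6); Player 2 gets 7 (best alternative 6). Neither deviates — NE.
(I, α) is not a NE: Player 1 would switch to II (9 > 7).
No other cell survives both best-response checks, so there are 2 pure NE.

2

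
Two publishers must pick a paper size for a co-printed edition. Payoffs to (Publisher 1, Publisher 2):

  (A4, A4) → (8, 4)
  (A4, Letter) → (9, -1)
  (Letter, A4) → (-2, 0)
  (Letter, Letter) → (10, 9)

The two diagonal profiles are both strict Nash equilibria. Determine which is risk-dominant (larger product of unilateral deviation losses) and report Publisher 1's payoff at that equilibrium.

8

At both A4: Publisher 1 loses 8 − (-2) = 10 by deviating; Publisher 2 loses 4 − (-1) = 5. Product = 10·5 = 50.
At both Letter: Publisher 1 loses 10 − 9 = 1 by deviating; Publisher 2 loses 9 − 0 = 9. Product = 1·9 = 9.
50 > 9, so both A4 is risk-dominant. Publisher 1's payoff there is 8.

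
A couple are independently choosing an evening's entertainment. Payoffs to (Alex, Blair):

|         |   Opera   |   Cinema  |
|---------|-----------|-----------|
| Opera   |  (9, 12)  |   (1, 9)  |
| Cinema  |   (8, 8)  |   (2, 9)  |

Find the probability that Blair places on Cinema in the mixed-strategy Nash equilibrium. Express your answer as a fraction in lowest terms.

1/2

Blair's mix q on Opera must make Alex indifferent between Opera and Cinema.
Alex's payoff from Opera: 9q + 1(1−q). From Cinema: 8q + 2(1−q).
Set equal: 1q = 1(1−q) → q = 1/2.
Probability on Cinema is 1 − 1/2 = 1/2.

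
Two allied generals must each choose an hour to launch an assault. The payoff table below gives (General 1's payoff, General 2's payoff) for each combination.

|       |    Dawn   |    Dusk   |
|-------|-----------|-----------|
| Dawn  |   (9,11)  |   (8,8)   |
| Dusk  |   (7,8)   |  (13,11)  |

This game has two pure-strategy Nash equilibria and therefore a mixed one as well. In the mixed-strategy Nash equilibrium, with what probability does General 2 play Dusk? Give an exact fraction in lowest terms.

General 2's mix q on Dawn must make General 1 indifferent between Dawn and Dusk.
General 1's payoff from Dawn: 9q + 8(1−q). From Dusk: 7q + 13(1−q).
Set equal: 2q = 5(1−q) → q = 5/7.
Probability on Dusk is 1 − 5/7 = 2/7.

2/7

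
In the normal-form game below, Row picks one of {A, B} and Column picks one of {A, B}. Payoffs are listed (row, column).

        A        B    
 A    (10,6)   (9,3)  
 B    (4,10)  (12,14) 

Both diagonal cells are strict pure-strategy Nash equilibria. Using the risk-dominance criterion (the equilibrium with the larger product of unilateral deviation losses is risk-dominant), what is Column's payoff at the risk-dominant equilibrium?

At both A: Row loses 10 − 4 = 6 by deviating; Column loses 6 − 3 = 3. Product = 6·3 = 18.
At both B: Row loses 12 − 9 = 3 by deviating; Column loses 14 − 10 = 4. Product = 3·4 = 12.
18 > 12, so both A is risk-dominant. Column's payoff there is 6.

6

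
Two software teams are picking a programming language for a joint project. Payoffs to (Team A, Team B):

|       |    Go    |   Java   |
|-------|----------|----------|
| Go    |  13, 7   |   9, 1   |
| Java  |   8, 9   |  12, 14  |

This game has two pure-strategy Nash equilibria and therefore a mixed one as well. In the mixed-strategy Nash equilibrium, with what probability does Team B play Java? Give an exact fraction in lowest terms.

Team B's mix q on Go must make Team A indifferent between Go and Java.
Team A's payoff from Go: 13q + 9(1−q). From Java: 8q + 12(1−q).
Set equal: 5q = 3(1−q) → q = 3/8.
Probability on Java is 1 − 3/8 = 5/8.

5/8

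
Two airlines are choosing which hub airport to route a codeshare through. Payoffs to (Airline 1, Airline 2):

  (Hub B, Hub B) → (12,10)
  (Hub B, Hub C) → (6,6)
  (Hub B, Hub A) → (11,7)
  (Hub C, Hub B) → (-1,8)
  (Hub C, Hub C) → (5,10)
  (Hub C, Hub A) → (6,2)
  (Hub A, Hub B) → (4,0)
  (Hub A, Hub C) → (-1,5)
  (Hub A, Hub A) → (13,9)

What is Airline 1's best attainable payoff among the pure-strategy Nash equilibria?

Both Hub B is a pure NE (Airline 1: 12 ≥ 4; Airline 2: 10 ≥ 7). Airline 1 gets 12.
Both Hub A is a pure NE (Airline 1: 13 ≥ 11; Airline 2: 9 ≥ 5). Airline 1 gets 13.
Every other cell has a profitable deviation for at least one player. Highest of {12, 13} is 13.

13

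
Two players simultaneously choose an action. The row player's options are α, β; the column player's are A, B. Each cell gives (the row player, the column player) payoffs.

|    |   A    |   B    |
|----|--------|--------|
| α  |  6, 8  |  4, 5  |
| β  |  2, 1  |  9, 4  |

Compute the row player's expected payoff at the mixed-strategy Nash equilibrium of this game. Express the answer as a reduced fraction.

The column player mixes with probability q on A, chosen so the row player is indifferent: 6q + 4(1−q) = 2q + 9(1−q) gives q = 5/9.
The row player's expected payoff (from either row, since indifferent) is 6·5/9 + 4·4/9 = 46/9.

46/9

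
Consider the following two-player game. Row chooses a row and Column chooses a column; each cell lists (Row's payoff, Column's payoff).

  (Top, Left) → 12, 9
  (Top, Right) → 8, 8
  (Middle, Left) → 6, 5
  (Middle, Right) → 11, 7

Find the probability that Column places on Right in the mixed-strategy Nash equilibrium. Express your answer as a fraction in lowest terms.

Column's mix q on Left must make Row indifferent between Top and Middle.
Row's payoff from Top: 12q + 8(1−q). From Middle: 6q + 11(1−q).
Set equal: 6q = 3(1−q) → q = 3/9 = 1/3.
Probability on Right is 1 − 1/3 = 2/3.

2/3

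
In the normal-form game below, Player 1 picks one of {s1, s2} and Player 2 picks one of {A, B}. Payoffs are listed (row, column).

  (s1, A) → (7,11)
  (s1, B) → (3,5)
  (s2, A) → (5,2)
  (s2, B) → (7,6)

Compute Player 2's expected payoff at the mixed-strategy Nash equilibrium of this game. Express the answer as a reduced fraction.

28/5

Player 1 mixes with probability p on s1, chosen so Player 2 is indifferent: 11p + 2(1−p) = 5p + 6(1−p) gives p = 2/5.
Player 2's expected payoff is 11·2/5 + 2·3/5 = 28/5.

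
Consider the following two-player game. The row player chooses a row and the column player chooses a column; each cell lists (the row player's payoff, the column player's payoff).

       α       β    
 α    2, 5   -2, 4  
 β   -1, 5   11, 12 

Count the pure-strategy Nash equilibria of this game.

Both α: the row player gets 2 (best alternative -1); the column player gets 5 (best alternative 4). Neither deviates — NE.
Both β: the row player gets 11 (best alternative -2); the column player gets 12 (best alternative 5). Neither deviates — NE.
(β, α) is not a NE: the row player would switch to α (2 > -1).
No other cell survives both best-response checks, so there are 2 pure NE.

2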